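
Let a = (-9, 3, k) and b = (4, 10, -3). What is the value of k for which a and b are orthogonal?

-2

a · b = (-9)·4 + 3·10 + k·(-3) = -6 - 3k
Set equal to 0: -3k = 6, so k = -2.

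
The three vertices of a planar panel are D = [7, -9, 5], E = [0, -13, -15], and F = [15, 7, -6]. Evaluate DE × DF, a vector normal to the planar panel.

(364, -237, -80)

DE = (-7, -4, -20)
DF = (8, 16, -11)
i: (-4)·(-11) - (-20)·16 = 44 - (-320) = 364
j: (-20)·8 - (-7)·(-11) = -160 - 77 = -237
k: (-7)·16 - (-4)·8 = -112 - (-32) = -80
DE × DF = (364, -237, -80)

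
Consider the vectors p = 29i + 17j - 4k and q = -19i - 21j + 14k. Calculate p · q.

-964

p · q = 29·(-19) + 17·(-21) + (-4)·14 = -551 - 357 - 56 = -964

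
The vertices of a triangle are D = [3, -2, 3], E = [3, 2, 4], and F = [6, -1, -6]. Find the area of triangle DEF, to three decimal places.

DE = (0, 4, 1),  DF = (3, 1, -9)
i: 4·(-9) - 1·1 = -36 - 1 = -37
j: 1·3 - 0·(-9) = 3 - 0 = 3
k: 0·1 - 4·3 = 0 - 12 = -12
DE × DF = (-37, 3, -12)
|DE × DF| = √1522 ≈ 39.0128
area = ½ · 39.0128 ≈ 19.506

19.506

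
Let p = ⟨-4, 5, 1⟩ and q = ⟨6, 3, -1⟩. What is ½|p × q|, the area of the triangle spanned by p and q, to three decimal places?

21.401

i: 5·(-1) - 1·3 = -5 - 3 = -8
j: 1·6 - (-4)·(-1) = 6 - 4 = 2
k: (-4)·3 - 5·6 = -12 - 30 = -42
p × q = (-8, 2, -42)
|p × q| = √((-8)² + 2² + (-42)²) = √1832 ≈ 42.8019
area = ½ · 42.8019 ≈ 21.401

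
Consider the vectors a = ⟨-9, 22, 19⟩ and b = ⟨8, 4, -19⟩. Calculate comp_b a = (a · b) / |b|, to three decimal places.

a · b = (-9)·8 + 22·4 + 19·(-19) = -72 + 88 - 361 = -345
|b| = √(64 + 16 + 361) = √441 ≈ 21.0000
comp_b a = -345 / √441 ≈ -16.429

-16.429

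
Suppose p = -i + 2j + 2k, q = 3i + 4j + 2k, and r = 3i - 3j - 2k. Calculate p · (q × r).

q × r:
i: 4·(-2) - 2·(-3) = -8 - (-6) = -2
j: 2·3 - 3·(-2) = 6 - (-6) = 12
k: 3·(-3) - 4·3 = -9 - 12 = -21
q × r = (-2, 12, -21)
p · (q × r) = (-1)·(-2) + 2·12 + 2·(-21) = 2 + 24 - 42 = -16

-16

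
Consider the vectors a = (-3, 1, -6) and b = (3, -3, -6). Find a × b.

i: 1·(-6) - (-6)·(-3) = -6 - 18 = -24
j: (-6)·3 - (-3)·(-6) = -18 - 18 = -36
k: (-3)·(-3) - 1·3 = 9 - 3 = 6
a × b = (-24, -36, 6)

(-24, -36, 6)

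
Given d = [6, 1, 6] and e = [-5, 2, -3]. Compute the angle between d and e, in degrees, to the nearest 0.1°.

d · e = 6·(-5) + 1·2 + 6·(-3) = -30 + 2 - 18 = -46
|d|² = 36 + 1 + 36 = 73,  |d| = √73 ≈ 8.544004
|e|² = 25 + 4 + 9 = 38,  |e| = √38 ≈ 6.164414
cos θ = -46 / (8.544004 · 6.164414) ≈ -0.87338
θ = arccos(-0.87338) ≈ 150.9°

150.9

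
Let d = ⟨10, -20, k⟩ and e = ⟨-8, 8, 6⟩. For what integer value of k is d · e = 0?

40

d · e = 10·(-8) + (-20)·8 + k·6 = -240 + 6k
Set equal to 0: 6k = 240, so k = 40.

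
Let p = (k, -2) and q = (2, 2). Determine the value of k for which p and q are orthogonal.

2

p · q = k·2 + (-2)·2 = -4 + 2k
Set equal to 0: 2k = 4, so k = 2.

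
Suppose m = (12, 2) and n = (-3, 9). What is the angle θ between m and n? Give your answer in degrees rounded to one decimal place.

99.0

m · n = 12·(-3) + 2·9 = -36 + 18 = -18
|m|² = 144 + 4 = 148,  |m| = √148 ≈ 12.165525
|n|² = 9 + 81 = 90,  |n| = √90 ≈ 9.486833
cos θ = -18 / (12.165525 · 9.486833) ≈ -0.15596
θ = arccos(-0.15596) ≈ 99.0°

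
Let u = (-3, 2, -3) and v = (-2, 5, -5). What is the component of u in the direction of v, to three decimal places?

u · v = (-3)·(-2) + 2·5 + (-3)·(-5) = 6 + 10 + 15 = 31
|v| = √(4 + 25 + 25) = √54 ≈ 7.3485
comp_v u = 31 / √54 ≈ 4.219

4.219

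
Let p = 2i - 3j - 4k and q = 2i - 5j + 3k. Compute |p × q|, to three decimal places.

32.450

i: (-3)·3 - (-4)·(-5) = -9 - 20 = -29
j: (-4)·2 - 2·3 = -8 - 6 = -14
k: 2·(-5) - (-3)·2 = -10 - (-6) = -4
p × q = (-29, -14, -4)
|p × q| = √((-29)² + (-14)² + (-4)²) = √1053 ≈ 32.4500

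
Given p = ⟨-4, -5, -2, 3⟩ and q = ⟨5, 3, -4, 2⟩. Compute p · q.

p · q = (-4)·5 + (-5)·3 + (-2)·(-4) + 3·2 = -20 - 15 + 8 + 6 = -21

-21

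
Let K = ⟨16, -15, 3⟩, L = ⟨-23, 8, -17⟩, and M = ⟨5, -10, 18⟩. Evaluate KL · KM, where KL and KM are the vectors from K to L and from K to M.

244

KL = L − K = (-39, 23, -20)
KM = M − K = (-11, 5, 15)
KL · KM = (-39)·(-11) + 23·5 + (-20)·15 = 429 + 115 - 300 = 244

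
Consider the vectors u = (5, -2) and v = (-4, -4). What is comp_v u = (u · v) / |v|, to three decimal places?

u · v = 5·(-4) + (-2)·(-4) = -20 + 8 = -12
|v| = √(16 + 16) = √32 ≈ 5.6569
comp_v u = -12 / √32 ≈ -2.121

-2.121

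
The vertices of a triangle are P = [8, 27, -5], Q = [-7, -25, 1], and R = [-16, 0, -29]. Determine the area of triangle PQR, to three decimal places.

859.181

PQ = (-15, -52, 6),  PR = (-24, -27, -24)
i: (-52)·(-24) - 6·(-27) = 1248 - (-162) = 1410
j: 6·(-24) - (-15)·(-24) = -144 - 360 = -504
k: (-15)·(-27) - (-52)·(-24) = 405 - 1248 = -843
PQ × PR = (1410, -504, -843)
|PQ × PR| = √2952765 ≈ 1718.3611
area = ½ · 1718.3611 ≈ 859.181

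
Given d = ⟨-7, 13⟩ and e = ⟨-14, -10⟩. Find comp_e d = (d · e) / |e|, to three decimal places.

d · e = (-7)·(-14) + 13·(-10) = 98 - 130 = -32
|e| = √(196 + 100) = √296 ≈ 17.2047
comp_e d = -32 / √296 ≈ -1.860

-1.860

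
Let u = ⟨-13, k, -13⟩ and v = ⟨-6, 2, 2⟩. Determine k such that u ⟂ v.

-26

u · v = (-13)·(-6) + k·2 + (-13)·2 = 52 + 2k
Set equal to 0: 2k = -52, so k = -26.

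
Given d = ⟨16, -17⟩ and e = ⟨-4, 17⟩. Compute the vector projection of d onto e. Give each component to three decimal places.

(4.630, -19.675)

d · e = 16·(-4) + (-17)·17 = -64 - 289 = -353
|e|² = 16 + 289 = 305
proj_e d = (-353/305) · (-4, 17) ≈ (4.630, -19.675)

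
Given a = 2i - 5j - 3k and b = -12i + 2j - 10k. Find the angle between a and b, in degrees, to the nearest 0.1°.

a · b = 2·(-12) + (-5)·2 + (-3)·(-10) = -24 - 10 + 30 = -4
|a|² = 4 + 25 + 9 = 38,  |a| = √38 ≈ 6.164414
|b|² = 144 + 4 + 100 = 248,  |b| = √248 ≈ 15.748016
cos θ = -4 / (6.164414 · 15.748016) ≈ -0.04120
θ = arccos(-0.04120) ≈ 92.4°

92.4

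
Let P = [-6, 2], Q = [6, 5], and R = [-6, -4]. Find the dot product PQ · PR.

PQ = Q − P = (12, 3)
PR = R − P = (0, -6)
PQ · PR = 12·0 + 3·(-6) = 0 - 18 = -18

-18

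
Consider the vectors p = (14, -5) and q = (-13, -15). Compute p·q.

p · q = 14·(-13) + (-5)·(-15) = -182 + 75 = -107

-107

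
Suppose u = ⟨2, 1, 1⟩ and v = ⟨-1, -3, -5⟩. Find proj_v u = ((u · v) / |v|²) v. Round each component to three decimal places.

(0.286, 0.857, 1.429)

u · v = 2·(-1) + 1·(-3) + 1·(-5) = -2 - 3 - 5 = -10
|v|² = 1 + 9 + 25 = 35
proj_v u = (-10/35) · (-1, -3, -5) ≈ (0.286, 0.857, 1.429)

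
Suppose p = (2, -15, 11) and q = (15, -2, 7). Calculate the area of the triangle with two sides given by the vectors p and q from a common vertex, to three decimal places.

140.117

i: (-15)·7 - 11·(-2) = -105 - (-22) = -83
j: 11·15 - 2·7 = 165 - 14 = 151
k: 2·(-2) - (-15)·15 = -4 - (-225) = 221
p × q = (-83, 151, 221)
|p × q| = √((-83)² + 151² + 221²) = √78531 ≈ 280.2338
area = ½ · 280.2338 ≈ 140.117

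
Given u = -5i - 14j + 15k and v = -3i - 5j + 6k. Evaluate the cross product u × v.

(-9, -15, -17)

i: (-14)·6 - 15·(-5) = -84 - (-75) = -9
j: 15·(-3) - (-5)·6 = -45 - (-30) = -15
k: (-5)·(-5) - (-14)·(-3) = 25 - 42 = -17
u × v = (-9, -15, -17)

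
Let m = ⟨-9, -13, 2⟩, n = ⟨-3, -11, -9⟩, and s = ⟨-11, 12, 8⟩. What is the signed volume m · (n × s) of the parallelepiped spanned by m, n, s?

n × s:
i: (-11)·8 - (-9)·12 = -88 - (-108) = 20
j: (-9)·(-11) - (-3)·8 = 99 - (-24) = 123
k: (-3)·12 - (-11)·(-11) = -36 - 121 = -157
n × s = (20, 123, -157)
m · (n × s) = (-9)·20 + (-13)·123 + 2·(-157) = -180 - 1599 - 314 = -2093

-2093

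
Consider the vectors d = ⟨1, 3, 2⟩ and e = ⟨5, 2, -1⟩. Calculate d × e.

(-7, 11, -13)

i: 3·(-1) - 2·2 = -3 - 4 = -7
j: 2·5 - 1·(-1) = 10 - (-1) = 11
k: 1·2 - 3·5 = 2 - 15 = -13
d × e = (-7, 11, -13)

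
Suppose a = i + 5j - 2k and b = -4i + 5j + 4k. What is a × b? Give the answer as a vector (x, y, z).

i: 5·4 - (-2)·5 = 20 - (-10) = 30
j: (-2)·(-4) - 1·4 = 8 - 4 = 4
k: 1·5 - 5·(-4) = 5 - (-20) = 25
a × b = (30, 4, 25)

(30, 4, 25)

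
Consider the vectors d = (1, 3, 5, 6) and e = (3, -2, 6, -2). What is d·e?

d · e = 1·3 + 3·(-2) + 5·6 + 6·(-2) = 3 - 6 + 30 - 12 = 15

15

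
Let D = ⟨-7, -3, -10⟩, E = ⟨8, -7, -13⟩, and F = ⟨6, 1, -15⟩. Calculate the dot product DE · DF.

194

DE = E − D = (15, -4, -3)
DF = F − D = (13, 4, -5)
DE · DF = 15·13 + (-4)·4 + (-3)·(-5) = 195 - 16 + 15 = 194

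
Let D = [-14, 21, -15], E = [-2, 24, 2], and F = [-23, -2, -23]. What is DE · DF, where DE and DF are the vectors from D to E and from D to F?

-313

DE = E − D = (12, 3, 17)
DF = F − D = (-9, -23, -8)
DE · DF = 12·(-9) + 3·(-23) + 17·(-8) = -108 - 69 - 136 = -313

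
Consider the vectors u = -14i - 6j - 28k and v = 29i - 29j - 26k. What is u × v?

(-656, -1176, 580)

i: (-6)·(-26) - (-28)·(-29) = 156 - 812 = -656
j: (-28)·29 - (-14)·(-26) = -812 - 364 = -1176
k: (-14)·(-29) - (-6)·29 = 406 - (-174) = 580
u × v = (-656, -1176, 580)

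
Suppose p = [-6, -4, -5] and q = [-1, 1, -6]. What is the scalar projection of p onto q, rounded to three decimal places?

p · q = (-6)·(-1) + (-4)·1 + (-5)·(-6) = 6 - 4 + 30 = 32
|q| = √(1 + 1 + 36) = √38 ≈ 6.1644
comp_q p = 32 / √38 ≈ 5.191

5.191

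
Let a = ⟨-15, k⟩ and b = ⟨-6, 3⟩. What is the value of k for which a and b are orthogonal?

a · b = (-15)·(-6) + k·3 = 90 + 3k
Set equal to 0: 3k = -90, so k = -30.

-30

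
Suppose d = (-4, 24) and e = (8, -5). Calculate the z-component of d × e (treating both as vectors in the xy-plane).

(-4)·(-5) - 24·8 = 20 - 192 = -172

-172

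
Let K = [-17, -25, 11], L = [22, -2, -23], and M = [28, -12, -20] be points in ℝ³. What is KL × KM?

(-271, -321, -528)

KL = (39, 23, -34)
KM = (45, 13, -31)
i: 23·(-31) - (-34)·13 = -713 - (-442) = -271
j: (-34)·45 - 39·(-31) = -1530 - (-1209) = -321
k: 39·13 - 23·45 = 507 - 1035 = -528
KL × KM = (-271, -321, -528)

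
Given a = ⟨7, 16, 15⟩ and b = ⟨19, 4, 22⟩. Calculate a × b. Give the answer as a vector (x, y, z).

(292, 131, -276)

i: 16·22 - 15·4 = 352 - 60 = 292
j: 15·19 - 7·22 = 285 - 154 = 131
k: 7·4 - 16·19 = 28 - 304 = -276
a × b = (292, 131, -276)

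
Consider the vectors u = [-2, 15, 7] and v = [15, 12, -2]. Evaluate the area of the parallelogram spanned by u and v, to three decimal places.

291.887

i: 15·(-2) - 7·12 = -30 - 84 = -114
j: 7·15 - (-2)·(-2) = 105 - 4 = 101
k: (-2)·12 - 15·15 = -24 - 225 = -249
u × v = (-114, 101, -249)
|u × v| = √((-114)² + 101² + (-249)²) = √85198 ≈ 291.8870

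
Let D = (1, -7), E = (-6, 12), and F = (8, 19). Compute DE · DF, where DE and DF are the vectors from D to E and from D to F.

445

DE = E − D = (-7, 19)
DF = F − D = (7, 26)
DE · DF = (-7)·7 + 19·26 = -49 + 494 = 445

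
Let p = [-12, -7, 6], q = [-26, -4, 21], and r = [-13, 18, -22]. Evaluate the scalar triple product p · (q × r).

6275

q × r:
i: (-4)·(-22) - 21·18 = 88 - 378 = -290
j: 21·(-13) - (-26)·(-22) = -273 - 572 = -845
k: (-26)·18 - (-4)·(-13) = -468 - 52 = -520
q × r = (-290, -845, -520)
p · (q × r) = (-12)·(-290) + (-7)·(-845) + 6·(-520) = 3480 + 5915 - 3120 = 6275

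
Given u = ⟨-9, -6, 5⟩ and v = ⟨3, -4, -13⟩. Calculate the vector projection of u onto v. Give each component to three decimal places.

u · v = (-9)·3 + (-6)·(-4) + 5·(-13) = -27 + 24 - 65 = -68
|v|² = 9 + 16 + 169 = 194
proj_v u = (-68/194) · (3, -4, -13) ≈ (-1.052, 1.402, 4.557)

(-1.052, 1.402, 4.557)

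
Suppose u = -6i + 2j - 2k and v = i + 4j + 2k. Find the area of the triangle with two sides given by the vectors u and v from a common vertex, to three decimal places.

15.166

i: 2·2 - (-2)·4 = 4 - (-8) = 12
j: (-2)·1 - (-6)·2 = -2 - (-12) = 10
k: (-6)·4 - 2·1 = -24 - 2 = -26
u × v = (12, 10, -26)
|u × v| = √(12² + 10² + (-26)²) = √920 ≈ 30.3315
area = ½ · 30.3315 ≈ 15.166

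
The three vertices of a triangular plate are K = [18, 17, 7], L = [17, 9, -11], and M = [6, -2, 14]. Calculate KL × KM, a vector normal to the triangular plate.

KL = (-1, -8, -18)
KM = (-12, -19, 7)
i: (-8)·7 - (-18)·(-19) = -56 - 342 = -398
j: (-18)·(-12) - (-1)·7 = 216 - (-7) = 223
k: (-1)·(-19) - (-8)·(-12) = 19 - 96 = -77
KL × KM = (-398, 223, -77)

(-398, 223, -77)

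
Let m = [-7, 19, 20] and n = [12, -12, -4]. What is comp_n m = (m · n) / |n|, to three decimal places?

-22.483

m · n = (-7)·12 + 19·(-12) + 20·(-4) = -84 - 228 - 80 = -392
|n| = √(144 + 144 + 16) = √304 ≈ 17.4356
comp_n m = -392 / √304 ≈ -22.483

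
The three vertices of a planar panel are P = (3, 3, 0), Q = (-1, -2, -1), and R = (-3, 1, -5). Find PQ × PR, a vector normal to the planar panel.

PQ = (-4, -5, -1)
PR = (-6, -2, -5)
i: (-5)·(-5) - (-1)·(-2) = 25 - 2 = 23
j: (-1)·(-6) - (-4)·(-5) = 6 - 20 = -14
k: (-4)·(-2) - (-5)·(-6) = 8 - 30 = -22
PQ × PR = (23, -14, -22)

(23, -14, -22)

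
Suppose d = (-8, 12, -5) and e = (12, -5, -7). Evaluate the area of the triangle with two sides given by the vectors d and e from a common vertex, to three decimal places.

i: 12·(-7) - (-5)·(-5) = -84 - 25 = -109
j: (-5)·12 - (-8)·(-7) = -60 - 56 = -116
k: (-8)·(-5) - 12·12 = 40 - 144 = -104
d × e = (-109, -116, -104)
|d × e| = √((-109)² + (-116)² + (-104)²) = √36153 ≈ 190.1394
area = ½ · 190.1394 ≈ 95.070

95.070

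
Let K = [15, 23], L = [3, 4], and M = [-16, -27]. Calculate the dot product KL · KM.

1322

KL = L − K = (-12, -19)
KM = M − K = (-31, -50)
KL · KM = (-12)·(-31) + (-19)·(-50) = 372 + 950 = 1322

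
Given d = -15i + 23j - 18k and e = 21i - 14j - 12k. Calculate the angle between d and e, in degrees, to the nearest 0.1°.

117.3

d · e = (-15)·21 + 23·(-14) + (-18)·(-12) = -315 - 322 + 216 = -421
|d|² = 225 + 529 + 324 = 1078,  |d| = √1078 ≈ 32.832910
|e|² = 441 + 196 + 144 = 781,  |e| = √781 ≈ 27.946377
cos θ = -421 / (32.832910 · 27.946377) ≈ -0.45883
θ = arccos(-0.45883) ≈ 117.3°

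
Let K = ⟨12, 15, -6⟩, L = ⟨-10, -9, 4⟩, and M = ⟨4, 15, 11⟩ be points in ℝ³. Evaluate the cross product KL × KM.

KL = (-22, -24, 10)
KM = (-8, 0, 17)
i: (-24)·17 - 10·0 = -408 - 0 = -408
j: 10·(-8) - (-22)·17 = -80 - (-374) = 294
k: (-22)·0 - (-24)·(-8) = 0 - 192 = -192
KL × KM = (-408, 294, -192)

(-408, 294, -192)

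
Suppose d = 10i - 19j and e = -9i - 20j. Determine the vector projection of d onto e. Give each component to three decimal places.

d · e = 10·(-9) + (-19)·(-20) = -90 + 380 = 290
|e|² = 81 + 400 = 481
proj_e d = (290/481) · (-9, -20) ≈ (-5.426, -12.058)

(-5.426, -12.058)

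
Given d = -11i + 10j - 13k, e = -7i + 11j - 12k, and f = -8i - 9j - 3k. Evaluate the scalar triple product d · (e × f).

338

e × f:
i: 11·(-3) - (-12)·(-9) = -33 - 108 = -141
j: (-12)·(-8) - (-7)·(-3) = 96 - 21 = 75
k: (-7)·(-9) - 11·(-8) = 63 - (-88) = 151
e × f = (-141, 75, 151)
d · (e × f) = (-11)·(-141) + 10·75 + (-13)·151 = 1551 + 750 - 1963 = 338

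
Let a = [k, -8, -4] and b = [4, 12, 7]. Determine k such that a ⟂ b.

a · b = k·4 + (-8)·12 + (-4)·7 = -124 + 4k
Set equal to 0: 4k = 124, so k = 31.

31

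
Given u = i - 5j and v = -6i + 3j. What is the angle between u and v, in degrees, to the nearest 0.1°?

127.9

u · v = 1·(-6) + (-5)·3 = -6 - 15 = -21
|u|² = 1 + 25 = 26,  |u| = √26 ≈ 5.099020
|v|² = 36 + 9 = 45,  |v| = √45 ≈ 6.708204
cos θ = -21 / (5.099020 · 6.708204) ≈ -0.61394
θ = arccos(-0.61394) ≈ 127.9°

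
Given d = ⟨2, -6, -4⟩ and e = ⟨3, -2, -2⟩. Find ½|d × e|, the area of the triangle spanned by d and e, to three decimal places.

i: (-6)·(-2) - (-4)·(-2) = 12 - 8 = 4
j: (-4)·3 - 2·(-2) = -12 - (-4) = -8
k: 2·(-2) - (-6)·3 = -4 - (-18) = 14
d × e = (4, -8, 14)
|d × e| = √(4² + (-8)² + 14²) = √276 ≈ 16.6132
area = ½ · 16.6132 ≈ 8.307

8.307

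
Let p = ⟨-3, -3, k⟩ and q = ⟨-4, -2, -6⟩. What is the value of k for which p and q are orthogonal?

p · q = (-3)·(-4) + (-3)·(-2) + k·(-6) = 18 - 6k
Set equal to 0: -6k = -18, so k = 3.

3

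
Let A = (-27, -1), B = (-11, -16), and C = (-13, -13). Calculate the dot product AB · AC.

404

AB = B − A = (16, -15)
AC = C − A = (14, -12)
AB · AC = 16·14 + (-15)·(-12) = 224 + 180 = 404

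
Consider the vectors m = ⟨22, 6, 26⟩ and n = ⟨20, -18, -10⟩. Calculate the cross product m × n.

(408, 740, -516)

i: 6·(-10) - 26·(-18) = -60 - (-468) = 408
j: 26·20 - 22·(-10) = 520 - (-220) = 740
k: 22·(-18) - 6·20 = -396 - 120 = -516
m × n = (408, 740, -516)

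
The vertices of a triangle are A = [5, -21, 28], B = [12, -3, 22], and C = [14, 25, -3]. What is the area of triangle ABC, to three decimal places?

AB = (7, 18, -6),  AC = (9, 46, -31)
i: 18·(-31) - (-6)·46 = -558 - (-276) = -282
j: (-6)·9 - 7·(-31) = -54 - (-217) = 163
k: 7·46 - 18·9 = 322 - 162 = 160
AB × AC = (-282, 163, 160)
|AB × AC| = √131693 ≈ 362.8953
area = ½ · 362.8953 ≈ 181.448

181.448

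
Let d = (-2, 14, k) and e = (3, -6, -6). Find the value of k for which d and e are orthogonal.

-15

d · e = (-2)·3 + 14·(-6) + k·(-6) = -90 - 6k
Set equal to 0: -6k = 90, so k = -15.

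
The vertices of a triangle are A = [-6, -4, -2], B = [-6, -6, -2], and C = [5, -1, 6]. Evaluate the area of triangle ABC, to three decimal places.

AB = (0, -2, 0),  AC = (11, 3, 8)
i: (-2)·8 - 0·3 = -16 - 0 = -16
j: 0·11 - 0·8 = 0 - 0 = 0
k: 0·3 - (-2)·11 = 0 - (-22) = 22
AB × AC = (-16, 0, 22)
|AB × AC| = √740 ≈ 27.2029
area = ½ · 27.2029 ≈ 13.601

13.601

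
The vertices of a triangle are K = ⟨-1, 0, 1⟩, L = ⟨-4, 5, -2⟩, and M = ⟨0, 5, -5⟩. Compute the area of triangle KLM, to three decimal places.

KL = (-3, 5, -3),  KM = (1, 5, -6)
i: 5·(-6) - (-3)·5 = -30 - (-15) = -15
j: (-3)·1 - (-3)·(-6) = -3 - 18 = -21
k: (-3)·5 - 5·1 = -15 - 5 = -20
KL × KM = (-15, -21, -20)
|KL × KM| = √1066 ≈ 32.6497
area = ½ · 32.6497 ≈ 16.325

16.325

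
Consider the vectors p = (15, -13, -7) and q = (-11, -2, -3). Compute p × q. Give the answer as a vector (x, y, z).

i: (-13)·(-3) - (-7)·(-2) = 39 - 14 = 25
j: (-7)·(-11) - 15·(-3) = 77 - (-45) = 122
k: 15·(-2) - (-13)·(-11) = -30 - 143 = -173
p × q = (25, 122, -173)

(25, 122, -173)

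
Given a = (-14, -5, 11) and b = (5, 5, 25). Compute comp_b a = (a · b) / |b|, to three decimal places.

a · b = (-14)·5 + (-5)·5 + 11·25 = -70 - 25 + 275 = 180
|b| = √(25 + 25 + 625) = √675 ≈ 25.9808
comp_b a = 180 / √675 ≈ 6.928

6.928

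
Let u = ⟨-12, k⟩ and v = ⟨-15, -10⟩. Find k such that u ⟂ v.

u · v = (-12)·(-15) + k·(-10) = 180 - 10k
Set equal to 0: -10k = -180, so k = 18.

18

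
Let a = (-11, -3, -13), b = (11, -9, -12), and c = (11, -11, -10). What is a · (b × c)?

814

b × c:
i: (-9)·(-10) - (-12)·(-11) = 90 - 132 = -42
j: (-12)·11 - 11·(-10) = -132 - (-110) = -22
k: 11·(-11) - (-9)·11 = -121 - (-99) = -22
b × c = (-42, -22, -22)
a · (b × c) = (-11)·(-42) + (-3)·(-22) + (-13)·(-22) = 462 + 66 + 286 = 814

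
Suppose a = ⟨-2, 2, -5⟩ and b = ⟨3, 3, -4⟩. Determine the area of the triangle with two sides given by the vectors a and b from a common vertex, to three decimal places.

i: 2·(-4) - (-5)·3 = -8 - (-15) = 7
j: (-5)·3 - (-2)·(-4) = -15 - 8 = -23
k: (-2)·3 - 2·3 = -6 - 6 = -12
a × b = (7, -23, -12)
|a × b| = √(7² + (-23)² + (-12)²) = √722 ≈ 26.8701
area = ½ · 26.8701 ≈ 13.435

13.435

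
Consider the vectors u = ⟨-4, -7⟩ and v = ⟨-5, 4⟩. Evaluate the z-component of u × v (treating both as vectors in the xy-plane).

(-4)·4 - (-7)·(-5) = -16 - 35 = -51

-51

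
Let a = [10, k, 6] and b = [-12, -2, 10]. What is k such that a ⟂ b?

a · b = 10·(-12) + k·(-2) + 6·10 = -60 - 2k
Set equal to 0: -2k = 60, so k = -30.

-30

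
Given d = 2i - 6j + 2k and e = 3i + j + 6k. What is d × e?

(-38, -6, 20)

i: (-6)·6 - 2·1 = -36 - 2 = -38
j: 2·3 - 2·6 = 6 - 12 = -6
k: 2·1 - (-6)·3 = 2 - (-18) = 20
d × e = (-38, -6, 20)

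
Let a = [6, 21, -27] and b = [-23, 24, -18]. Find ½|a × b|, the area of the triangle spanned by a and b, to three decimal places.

i: 21·(-18) - (-27)·24 = -378 - (-648) = 270
j: (-27)·(-23) - 6·(-18) = 621 - (-108) = 729
k: 6·24 - 21·(-23) = 144 - (-483) = 627
a × b = (270, 729, 627)
|a × b| = √(270² + 729² + 627²) = √997470 ≈ 998.7342
area = ½ · 998.7342 ≈ 499.367

499.367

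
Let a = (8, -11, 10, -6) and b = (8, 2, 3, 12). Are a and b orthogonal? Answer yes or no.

a · b = 8·8 + (-11)·2 + 10·3 + (-6)·12 = 64 - 22 + 30 - 72 = 0
Zero, so the vectors are orthogonal.

yes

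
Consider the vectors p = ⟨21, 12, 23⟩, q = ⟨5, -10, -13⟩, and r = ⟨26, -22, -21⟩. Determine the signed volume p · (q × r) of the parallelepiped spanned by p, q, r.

-942

q × r:
i: (-10)·(-21) - (-13)·(-22) = 210 - 286 = -76
j: (-13)·26 - 5·(-21) = -338 - (-105) = -233
k: 5·(-22) - (-10)·26 = -110 - (-260) = 150
q × r = (-76, -233, 150)
p · (q × r) = 21·(-76) + 12·(-233) + 23·150 = -1596 - 2796 + 3450 = -942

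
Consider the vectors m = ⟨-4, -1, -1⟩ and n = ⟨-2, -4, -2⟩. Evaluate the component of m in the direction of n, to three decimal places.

m · n = (-4)·(-2) + (-1)·(-4) + (-1)·(-2) = 8 + 4 + 2 = 14
|n| = √(4 + 16 + 4) = √24 ≈ 4.8990
comp_n m = 14 / √24 ≈ 2.858

2.858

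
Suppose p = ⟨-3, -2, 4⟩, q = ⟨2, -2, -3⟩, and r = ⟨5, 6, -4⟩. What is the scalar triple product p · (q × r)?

24

q × r:
i: (-2)·(-4) - (-3)·6 = 8 - (-18) = 26
j: (-3)·5 - 2·(-4) = -15 - (-8) = -7
k: 2·6 - (-2)·5 = 12 - (-10) = 22
q × r = (26, -7, 22)
p · (q × r) = (-3)·26 + (-2)·(-7) + 4·22 = -78 + 14 + 88 = 24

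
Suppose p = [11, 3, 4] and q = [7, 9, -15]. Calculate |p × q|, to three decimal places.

223.370

i: 3·(-15) - 4·9 = -45 - 36 = -81
j: 4·7 - 11·(-15) = 28 - (-165) = 193
k: 11·9 - 3·7 = 99 - 21 = 78
p × q = (-81, 193, 78)
|p × q| = √((-81)² + 193² + 78²) = √49894 ≈ 223.3696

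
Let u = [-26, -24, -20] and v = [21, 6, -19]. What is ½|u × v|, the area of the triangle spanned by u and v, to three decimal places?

567.511

i: (-24)·(-19) - (-20)·6 = 456 - (-120) = 576
j: (-20)·21 - (-26)·(-19) = -420 - 494 = -914
k: (-26)·6 - (-24)·21 = -156 - (-504) = 348
u × v = (576, -914, 348)
|u × v| = √(576² + (-914)² + 348²) = √1288276 ≈ 1135.0225
area = ½ · 1135.0225 ≈ 567.511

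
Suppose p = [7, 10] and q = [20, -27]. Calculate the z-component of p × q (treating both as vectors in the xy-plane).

-389

7·(-27) - 10·20 = -189 - 200 = -389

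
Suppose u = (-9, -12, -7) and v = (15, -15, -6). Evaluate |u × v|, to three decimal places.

354.394

i: (-12)·(-6) - (-7)·(-15) = 72 - 105 = -33
j: (-7)·15 - (-9)·(-6) = -105 - 54 = -159
k: (-9)·(-15) - (-12)·15 = 135 - (-180) = 315
u × v = (-33, -159, 315)
|u × v| = √((-33)² + (-159)² + 315²) = √125595 ≈ 354.3938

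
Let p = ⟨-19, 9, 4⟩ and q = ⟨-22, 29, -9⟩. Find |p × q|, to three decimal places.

i: 9·(-9) - 4·29 = -81 - 116 = -197
j: 4·(-22) - (-19)·(-9) = -88 - 171 = -259
k: (-19)·29 - 9·(-22) = -551 - (-198) = -353
p × q = (-197, -259, -353)
|p × q| = √((-197)² + (-259)² + (-353)²) = √230499 ≈ 480.1031

480.103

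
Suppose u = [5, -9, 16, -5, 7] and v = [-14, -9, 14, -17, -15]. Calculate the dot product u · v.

u · v = 5·(-14) + (-9)·(-9) + 16·14 + (-5)·(-17) + 7·(-15) = -70 + 81 + 224 + 85 - 105 = 215

215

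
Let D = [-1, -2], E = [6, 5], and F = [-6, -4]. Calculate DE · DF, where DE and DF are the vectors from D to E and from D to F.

-49

DE = E − D = (7, 7)
DF = F − D = (-5, -2)
DE · DF = 7·(-5) + 7·(-2) = -35 - 14 = -49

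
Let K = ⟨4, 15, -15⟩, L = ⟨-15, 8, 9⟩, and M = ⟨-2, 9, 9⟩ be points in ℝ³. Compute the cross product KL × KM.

KL = (-19, -7, 24)
KM = (-6, -6, 24)
i: (-7)·24 - 24·(-6) = -168 - (-144) = -24
j: 24·(-6) - (-19)·24 = -144 - (-456) = 312
k: (-19)·(-6) - (-7)·(-6) = 114 - 42 = 72
KL × KM = (-24, 312, 72)

(-24, 312, 72)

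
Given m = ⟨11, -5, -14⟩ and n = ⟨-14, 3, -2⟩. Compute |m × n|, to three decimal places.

227.150

i: (-5)·(-2) - (-14)·3 = 10 - (-42) = 52
j: (-14)·(-14) - 11·(-2) = 196 - (-22) = 218
k: 11·3 - (-5)·(-14) = 33 - 70 = -37
m × n = (52, 218, -37)
|m × n| = √(52² + 218² + (-37)²) = √51597 ≈ 227.1497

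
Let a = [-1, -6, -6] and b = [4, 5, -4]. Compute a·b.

-10

a · b = (-1)·4 + (-6)·5 + (-6)·(-4) = -4 - 30 + 24 = -10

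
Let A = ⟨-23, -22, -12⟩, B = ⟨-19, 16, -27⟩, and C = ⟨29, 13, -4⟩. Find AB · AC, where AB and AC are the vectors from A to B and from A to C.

AB = B − A = (4, 38, -15)
AC = C − A = (52, 35, 8)
AB · AC = 4·52 + 38·35 + (-15)·8 = 208 + 1330 - 120 = 1418

1418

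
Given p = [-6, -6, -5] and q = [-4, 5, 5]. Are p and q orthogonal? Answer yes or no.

p · q = (-6)·(-4) + (-6)·5 + (-5)·5 = 24 - 30 - 25 = -31
Nonzero, so the vectors are not orthogonal.

no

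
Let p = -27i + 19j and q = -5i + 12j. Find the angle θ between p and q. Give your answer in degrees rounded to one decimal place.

p · q = (-27)·(-5) + 19·12 = 135 + 228 = 363
|p|² = 729 + 361 = 1090,  |p| = √1090 ≈ 33.015148
|q|² = 25 + 144 = 169,  |q| = √169 ≈ 13.000000
cos θ = 363 / (33.015148 · 13.000000) ≈ 0.84577
θ = arccos(0.84577) ≈ 32.2°

32.2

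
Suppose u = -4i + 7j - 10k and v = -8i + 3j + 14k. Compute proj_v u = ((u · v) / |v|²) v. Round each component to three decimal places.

(2.587, -0.970, -4.528)

u · v = (-4)·(-8) + 7·3 + (-10)·14 = 32 + 21 - 140 = -87
|v|² = 64 + 9 + 196 = 269
proj_v u = (-87/269) · (-8, 3, 14) ≈ (2.587, -0.970, -4.528)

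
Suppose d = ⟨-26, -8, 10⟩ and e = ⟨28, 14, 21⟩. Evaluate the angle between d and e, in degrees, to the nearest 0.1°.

125.2

d · e = (-26)·28 + (-8)·14 + 10·21 = -728 - 112 + 210 = -630
|d|² = 676 + 64 + 100 = 840,  |d| = √840 ≈ 28.982753
|e|² = 784 + 196 + 441 = 1421,  |e| = √1421 ≈ 37.696154
cos θ = -630 / (28.982753 · 37.696154) ≈ -0.57664
θ = arccos(-0.57664) ≈ 125.2°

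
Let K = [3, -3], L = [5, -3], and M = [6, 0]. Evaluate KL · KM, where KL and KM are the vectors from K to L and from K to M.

KL = L − K = (2, 0)
KM = M − K = (3, 3)
KL · KM = 2·3 + 0·3 = 6 + 0 = 6

6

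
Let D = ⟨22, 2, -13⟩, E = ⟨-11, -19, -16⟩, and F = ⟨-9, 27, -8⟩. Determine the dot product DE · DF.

483

DE = E − D = (-33, -21, -3)
DF = F − D = (-31, 25, 5)
DE · DF = (-33)·(-31) + (-21)·25 + (-3)·5 = 1023 - 525 - 15 = 483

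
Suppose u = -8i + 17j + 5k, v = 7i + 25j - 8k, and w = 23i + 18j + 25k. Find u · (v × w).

v × w:
i: 25·25 - (-8)·18 = 625 - (-144) = 769
j: (-8)·23 - 7·25 = -184 - 175 = -359
k: 7·18 - 25·23 = 126 - 575 = -449
v × w = (769, -359, -449)
u · (v × w) = (-8)·769 + 17·(-359) + 5·(-449) = -6152 - 6103 - 2245 = -14500

-14500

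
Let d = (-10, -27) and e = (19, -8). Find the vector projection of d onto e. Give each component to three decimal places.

d · e = (-10)·19 + (-27)·(-8) = -190 + 216 = 26
|e|² = 361 + 64 = 425
proj_e d = (26/425) · (19, -8) ≈ (1.162, -0.489)

(1.162, -0.489)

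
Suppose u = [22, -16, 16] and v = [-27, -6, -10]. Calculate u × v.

i: (-16)·(-10) - 16·(-6) = 160 - (-96) = 256
j: 16·(-27) - 22·(-10) = -432 - (-220) = -212
k: 22·(-6) - (-16)·(-27) = -132 - 432 = -564
u × v = (256, -212, -564)

(256, -212, -564)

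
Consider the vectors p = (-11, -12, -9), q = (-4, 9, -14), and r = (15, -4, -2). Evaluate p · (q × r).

4501

q × r:
i: 9·(-2) - (-14)·(-4) = -18 - 56 = -74
j: (-14)·15 - (-4)·(-2) = -210 - 8 = -218
k: (-4)·(-4) - 9·15 = 16 - 135 = -119
q × r = (-74, -218, -119)
p · (q × r) = (-11)·(-74) + (-12)·(-218) + (-9)·(-119) = 814 + 2616 + 1071 = 4501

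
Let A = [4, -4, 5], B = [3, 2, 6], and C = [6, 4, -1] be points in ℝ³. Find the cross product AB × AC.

(-44, -4, -20)

AB = (-1, 6, 1)
AC = (2, 8, -6)
i: 6·(-6) - 1·8 = -36 - 8 = -44
j: 1·2 - (-1)·(-6) = 2 - 6 = -4
k: (-1)·8 - 6·2 = -8 - 12 = -20
AB × AC = (-44, -4, -20)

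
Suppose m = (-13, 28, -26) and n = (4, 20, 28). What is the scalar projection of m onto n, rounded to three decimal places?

m · n = (-13)·4 + 28·20 + (-26)·28 = -52 + 560 - 728 = -220
|n| = √(16 + 400 + 784) = √1200 ≈ 34.6410
comp_n m = -220 / √1200 ≈ -6.351

-6.351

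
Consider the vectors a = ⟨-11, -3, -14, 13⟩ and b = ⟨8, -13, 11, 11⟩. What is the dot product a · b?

-60

a · b = (-11)·8 + (-3)·(-13) + (-14)·11 + 13·11 = -88 + 39 - 154 + 143 = -60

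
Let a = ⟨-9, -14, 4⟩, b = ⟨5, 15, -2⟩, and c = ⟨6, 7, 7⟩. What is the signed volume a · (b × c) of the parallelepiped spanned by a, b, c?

-633

b × c:
i: 15·7 - (-2)·7 = 105 - (-14) = 119
j: (-2)·6 - 5·7 = -12 - 35 = -47
k: 5·7 - 15·6 = 35 - 90 = -55
b × c = (119, -47, -55)
a · (b × c) = (-9)·119 + (-14)·(-47) + 4·(-55) = -1071 + 658 - 220 = -633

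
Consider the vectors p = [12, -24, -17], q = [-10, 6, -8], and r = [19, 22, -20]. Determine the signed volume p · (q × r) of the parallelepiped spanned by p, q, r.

q × r:
i: 6·(-20) - (-8)·22 = -120 - (-176) = 56
j: (-8)·19 - (-10)·(-20) = -152 - 200 = -352
k: (-10)·22 - 6·19 = -220 - 114 = -334
q × r = (56, -352, -334)
p · (q × r) = 12·56 + (-24)·(-352) + (-17)·(-334) = 672 + 8448 + 5678 = 14798

14798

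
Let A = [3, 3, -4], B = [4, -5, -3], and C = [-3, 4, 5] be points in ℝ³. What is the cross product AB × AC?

AB = (1, -8, 1)
AC = (-6, 1, 9)
i: (-8)·9 - 1·1 = -72 - 1 = -73
j: 1·(-6) - 1·9 = -6 - 9 = -15
k: 1·1 - (-8)·(-6) = 1 - 48 = -47
AB × AC = (-73, -15, -47)

(-73, -15, -47)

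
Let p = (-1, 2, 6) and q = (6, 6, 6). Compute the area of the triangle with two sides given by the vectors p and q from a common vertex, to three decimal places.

25.807

i: 2·6 - 6·6 = 12 - 36 = -24
j: 6·6 - (-1)·6 = 36 - (-6) = 42
k: (-1)·6 - 2·6 = -6 - 12 = -18
p × q = (-24, 42, -18)
|p × q| = √((-24)² + 42² + (-18)²) = √2664 ≈ 51.6140
area = ½ · 51.6140 ≈ 25.807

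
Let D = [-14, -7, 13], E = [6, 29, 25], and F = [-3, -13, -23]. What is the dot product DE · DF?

-428

DE = E − D = (20, 36, 12)
DF = F − D = (11, -6, -36)
DE · DF = 20·11 + 36·(-6) + 12·(-36) = 220 - 216 - 432 = -428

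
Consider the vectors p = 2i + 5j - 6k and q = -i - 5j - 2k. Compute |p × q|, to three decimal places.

i: 5·(-2) - (-6)·(-5) = -10 - 30 = -40
j: (-6)·(-1) - 2·(-2) = 6 - (-4) = 10
k: 2·(-5) - 5·(-1) = -10 - (-5) = -5
p × q = (-40, 10, -5)
|p × q| = √((-40)² + 10² + (-5)²) = √1725 ≈ 41.5331

41.533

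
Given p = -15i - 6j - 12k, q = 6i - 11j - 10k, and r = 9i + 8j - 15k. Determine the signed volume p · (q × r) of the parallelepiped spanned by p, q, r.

q × r:
i: (-11)·(-15) - (-10)·8 = 165 - (-80) = 245
j: (-10)·9 - 6·(-15) = -90 - (-90) = 0
k: 6·8 - (-11)·9 = 48 - (-99) = 147
q × r = (245, 0, 147)
p · (q × r) = (-15)·245 + (-6)·0 + (-12)·147 = -3675 + 0 - 1764 = -5439

-5439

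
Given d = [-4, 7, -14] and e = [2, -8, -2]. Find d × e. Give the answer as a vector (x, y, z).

(-126, -36, 18)

i: 7·(-2) - (-14)·(-8) = -14 - 112 = -126
j: (-14)·2 - (-4)·(-2) = -28 - 8 = -36
k: (-4)·(-8) - 7·2 = 32 - 14 = 18
d × e = (-126, -36, 18)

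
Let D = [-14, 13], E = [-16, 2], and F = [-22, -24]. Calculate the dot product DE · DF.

DE = E − D = (-2, -11)
DF = F − D = (-8, -37)
DE · DF = (-2)·(-8) + (-11)·(-37) = 16 + 407 = 423

423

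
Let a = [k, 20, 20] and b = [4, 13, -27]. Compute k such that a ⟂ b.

a · b = k·4 + 20·13 + 20·(-27) = -280 + 4k
Set equal to 0: 4k = 280, so k = 70.

70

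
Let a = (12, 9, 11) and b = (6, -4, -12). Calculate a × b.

i: 9·(-12) - 11·(-4) = -108 - (-44) = -64
j: 11·6 - 12·(-12) = 66 - (-144) = 210
k: 12·(-4) - 9·6 = -48 - 54 = -102
a × b = (-64, 210, -102)

(-64, 210, -102)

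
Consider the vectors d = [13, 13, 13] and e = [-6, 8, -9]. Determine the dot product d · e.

-91

d · e = 13·(-6) + 13·8 + 13·(-9) = -78 + 104 - 117 = -91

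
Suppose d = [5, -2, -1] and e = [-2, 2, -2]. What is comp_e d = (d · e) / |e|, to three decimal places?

-3.464

d · e = 5·(-2) + (-2)·2 + (-1)·(-2) = -10 - 4 + 2 = -12
|e| = √(4 + 4 + 4) = √12 ≈ 3.4641
comp_e d = -12 / √12 ≈ -3.464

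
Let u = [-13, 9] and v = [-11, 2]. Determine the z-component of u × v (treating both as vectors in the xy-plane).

73

(-13)·2 - 9·(-11) = -26 - (-99) = 73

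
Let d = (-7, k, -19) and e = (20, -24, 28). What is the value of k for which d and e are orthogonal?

d · e = (-7)·20 + k·(-24) + (-19)·28 = -672 - 24k
Set equal to 0: -24k = 672, so k = -28.

-28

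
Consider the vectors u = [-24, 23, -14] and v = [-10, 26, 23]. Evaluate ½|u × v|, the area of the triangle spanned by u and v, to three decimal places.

598.237

i: 23·23 - (-14)·26 = 529 - (-364) = 893
j: (-14)·(-10) - (-24)·23 = 140 - (-552) = 692
k: (-24)·26 - 23·(-10) = -624 - (-230) = -394
u × v = (893, 692, -394)
|u × v| = √(893² + 692² + (-394)²) = √1431549 ≈ 1196.4736
area = ½ · 1196.4736 ≈ 598.237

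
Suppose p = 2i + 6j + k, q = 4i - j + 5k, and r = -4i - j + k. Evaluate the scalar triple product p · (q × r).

q × r:
i: (-1)·1 - 5·(-1) = -1 - (-5) = 4
j: 5·(-4) - 4·1 = -20 - 4 = -24
k: 4·(-1) - (-1)·(-4) = -4 - 4 = -8
q × r = (4, -24, -8)
p · (q × r) = 2·4 + 6·(-24) + 1·(-8) = 8 - 144 - 8 = -144

-144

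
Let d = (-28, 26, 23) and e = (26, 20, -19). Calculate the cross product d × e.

i: 26·(-19) - 23·20 = -494 - 460 = -954
j: 23·26 - (-28)·(-19) = 598 - 532 = 66
k: (-28)·20 - 26·26 = -560 - 676 = -1236
d × e = (-954, 66, -1236)

(-954, 66, -1236)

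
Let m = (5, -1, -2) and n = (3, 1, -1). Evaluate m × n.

(3, -1, 8)

i: (-1)·(-1) - (-2)·1 = 1 - (-2) = 3
j: (-2)·3 - 5·(-1) = -6 - (-5) = -1
k: 5·1 - (-1)·3 = 5 - (-3) = 8
m × n = (3, -1, 8)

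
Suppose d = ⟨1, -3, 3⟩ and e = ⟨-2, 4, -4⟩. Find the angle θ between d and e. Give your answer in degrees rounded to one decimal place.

173.8

d · e = 1·(-2) + (-3)·4 + 3·(-4) = -2 - 12 - 12 = -26
|d|² = 1 + 9 + 9 = 19,  |d| = √19 ≈ 4.358899
|e|² = 4 + 16 + 16 = 36,  |e| = √36 ≈ 6.000000
cos θ = -26 / (4.358899 · 6.000000) ≈ -0.99413
θ = arccos(-0.99413) ≈ 173.8°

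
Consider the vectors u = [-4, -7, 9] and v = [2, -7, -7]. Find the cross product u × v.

(112, -10, 42)

i: (-7)·(-7) - 9·(-7) = 49 - (-63) = 112
j: 9·2 - (-4)·(-7) = 18 - 28 = -10
k: (-4)·(-7) - (-7)·2 = 28 - (-14) = 42
u × v = (112, -10, 42)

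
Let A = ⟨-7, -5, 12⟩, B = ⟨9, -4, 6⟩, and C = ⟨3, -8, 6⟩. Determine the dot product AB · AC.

AB = B − A = (16, 1, -6)
AC = C − A = (10, -3, -6)
AB · AC = 16·10 + 1·(-3) + (-6)·(-6) = 160 - 3 + 36 = 193

193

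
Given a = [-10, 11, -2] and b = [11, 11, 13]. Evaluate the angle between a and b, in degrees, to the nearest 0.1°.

92.8

a · b = (-10)·11 + 11·11 + (-2)·13 = -110 + 121 - 26 = -15
|a|² = 100 + 121 + 4 = 225,  |a| = √225 ≈ 15.000000
|b|² = 121 + 121 + 169 = 411,  |b| = √411 ≈ 20.273135
cos θ = -15 / (15.000000 · 20.273135) ≈ -0.04933
θ = arccos(-0.04933) ≈ 92.8°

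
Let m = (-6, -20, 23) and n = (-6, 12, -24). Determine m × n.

(204, -282, -192)

i: (-20)·(-24) - 23·12 = 480 - 276 = 204
j: 23·(-6) - (-6)·(-24) = -138 - 144 = -282
k: (-6)·12 - (-20)·(-6) = -72 - 120 = -192
m × n = (204, -282, -192)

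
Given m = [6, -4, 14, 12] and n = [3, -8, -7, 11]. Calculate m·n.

m · n = 6·3 + (-4)·(-8) + 14·(-7) + 12·11 = 18 + 32 - 98 + 132 = 84

84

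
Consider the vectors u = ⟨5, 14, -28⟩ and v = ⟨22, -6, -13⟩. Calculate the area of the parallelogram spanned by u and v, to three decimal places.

i: 14·(-13) - (-28)·(-6) = -182 - 168 = -350
j: (-28)·22 - 5·(-13) = -616 - (-65) = -551
k: 5·(-6) - 14·22 = -30 - 308 = -338
u × v = (-350, -551, -338)
|u × v| = √((-350)² + (-551)² + (-338)²) = √540345 ≈ 735.0816

735.082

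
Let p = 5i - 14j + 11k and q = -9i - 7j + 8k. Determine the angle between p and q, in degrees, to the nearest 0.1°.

p · q = 5·(-9) + (-14)·(-7) + 11·8 = -45 + 98 + 88 = 141
|p|² = 25 + 196 + 121 = 342,  |p| = √342 ≈ 18.493242
|q|² = 81 + 49 + 64 = 194,  |q| = √194 ≈ 13.928388
cos θ = 141 / (18.493242 · 13.928388) ≈ 0.54740
θ = arccos(0.54740) ≈ 56.8°

56.8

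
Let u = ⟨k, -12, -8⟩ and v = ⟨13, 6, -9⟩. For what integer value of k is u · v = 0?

u · v = k·13 + (-12)·6 + (-8)·(-9) = 0 + 13k
Set equal to 0: 13k = 0, so k = 0.

0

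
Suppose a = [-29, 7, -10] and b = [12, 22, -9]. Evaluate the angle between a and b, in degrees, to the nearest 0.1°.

a · b = (-29)·12 + 7·22 + (-10)·(-9) = -348 + 154 + 90 = -104
|a|² = 841 + 49 + 100 = 990,  |a| = √990 ≈ 31.464265
|b|² = 144 + 484 + 81 = 709,  |b| = √709 ≈ 26.627054
cos θ = -104 / (31.464265 · 26.627054) ≈ -0.12413
θ = arccos(-0.12413) ≈ 97.1°

97.1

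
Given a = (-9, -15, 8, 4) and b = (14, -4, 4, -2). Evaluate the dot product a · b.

a · b = (-9)·14 + (-15)·(-4) + 8·4 + 4·(-2) = -126 + 60 + 32 - 8 = -42

-42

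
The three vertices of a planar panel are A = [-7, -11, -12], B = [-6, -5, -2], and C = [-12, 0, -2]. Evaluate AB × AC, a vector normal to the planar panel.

AB = (1, 6, 10)
AC = (-5, 11, 10)
i: 6·10 - 10·11 = 60 - 110 = -50
j: 10·(-5) - 1·10 = -50 - 10 = -60
k: 1·11 - 6·(-5) = 11 - (-30) = 41
AB × AC = (-50, -60, 41)

(-50, -60, 41)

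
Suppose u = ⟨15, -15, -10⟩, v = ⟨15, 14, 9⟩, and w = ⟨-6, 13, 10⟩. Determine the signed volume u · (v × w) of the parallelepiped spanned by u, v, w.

v × w:
i: 14·10 - 9·13 = 140 - 117 = 23
j: 9·(-6) - 15·10 = -54 - 150 = -204
k: 15·13 - 14·(-6) = 195 - (-84) = 279
v × w = (23, -204, 279)
u · (v × w) = 15·23 + (-15)·(-204) + (-10)·279 = 345 + 3060 - 2790 = 615

615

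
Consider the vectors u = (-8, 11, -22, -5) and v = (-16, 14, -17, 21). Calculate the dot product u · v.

551

u · v = (-8)·(-16) + 11·14 + (-22)·(-17) + (-5)·21 = 128 + 154 + 374 - 105 = 551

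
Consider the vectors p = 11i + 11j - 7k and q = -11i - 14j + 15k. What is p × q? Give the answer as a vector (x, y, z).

i: 11·15 - (-7)·(-14) = 165 - 98 = 67
j: (-7)·(-11) - 11·15 = 77 - 165 = -88
k: 11·(-14) - 11·(-11) = -154 - (-121) = -33
p × q = (67, -88, -33)

(67, -88, -33)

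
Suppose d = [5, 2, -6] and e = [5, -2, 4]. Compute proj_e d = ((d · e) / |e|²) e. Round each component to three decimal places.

d · e = 5·5 + 2·(-2) + (-6)·4 = 25 - 4 - 24 = -3
|e|² = 25 + 4 + 16 = 45
proj_e d = (-3/45) · (5, -2, 4) ≈ (-0.333, 0.133, -0.267)

(-0.333, 0.133, -0.267)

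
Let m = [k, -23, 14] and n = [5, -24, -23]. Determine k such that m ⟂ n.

-46

m · n = k·5 + (-23)·(-24) + 14·(-23) = 230 + 5k
Set equal to 0: 5k = -230, so k = -46.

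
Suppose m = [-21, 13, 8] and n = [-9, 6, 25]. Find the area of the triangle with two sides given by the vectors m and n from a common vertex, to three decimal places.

265.527

i: 13·25 - 8·6 = 325 - 48 = 277
j: 8·(-9) - (-21)·25 = -72 - (-525) = 453
k: (-21)·6 - 13·(-9) = -126 - (-117) = -9
m × n = (277, 453, -9)
|m × n| = √(277² + 453² + (-9)²) = √282019 ≈ 531.0546
area = ½ · 531.0546 ≈ 265.527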